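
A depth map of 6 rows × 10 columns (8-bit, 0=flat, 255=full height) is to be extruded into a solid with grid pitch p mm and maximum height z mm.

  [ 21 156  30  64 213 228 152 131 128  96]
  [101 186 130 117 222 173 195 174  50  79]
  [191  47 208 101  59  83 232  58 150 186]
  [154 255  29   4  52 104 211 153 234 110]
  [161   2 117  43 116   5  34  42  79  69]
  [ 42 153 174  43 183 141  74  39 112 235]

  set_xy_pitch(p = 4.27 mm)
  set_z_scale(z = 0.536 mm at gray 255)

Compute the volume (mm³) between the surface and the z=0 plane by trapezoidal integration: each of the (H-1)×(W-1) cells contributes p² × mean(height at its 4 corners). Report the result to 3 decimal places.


height_mm = gray/255 × 0.536; cell vol = 4.27² × mean(4 corners)
unit = 4.27² × 0.536 / (4×255) = 0.00958121 mm³ per gray-sum
row 0: Σ corner-gray over 9 cells = 4995  → 47.8581
row 1: Σ corner-gray over 9 cells = 4927  → 47.2066
row 2: Σ corner-gray over 9 cells = 4601  → 44.0831
row 3: Σ corner-gray over 9 cells = 3454  → 33.0935
row 4: Σ corner-gray over 9 cells = 3221  → 30.8611
Σ rows: total corner-gray = 21198  → 203.1025 mm³

203.102


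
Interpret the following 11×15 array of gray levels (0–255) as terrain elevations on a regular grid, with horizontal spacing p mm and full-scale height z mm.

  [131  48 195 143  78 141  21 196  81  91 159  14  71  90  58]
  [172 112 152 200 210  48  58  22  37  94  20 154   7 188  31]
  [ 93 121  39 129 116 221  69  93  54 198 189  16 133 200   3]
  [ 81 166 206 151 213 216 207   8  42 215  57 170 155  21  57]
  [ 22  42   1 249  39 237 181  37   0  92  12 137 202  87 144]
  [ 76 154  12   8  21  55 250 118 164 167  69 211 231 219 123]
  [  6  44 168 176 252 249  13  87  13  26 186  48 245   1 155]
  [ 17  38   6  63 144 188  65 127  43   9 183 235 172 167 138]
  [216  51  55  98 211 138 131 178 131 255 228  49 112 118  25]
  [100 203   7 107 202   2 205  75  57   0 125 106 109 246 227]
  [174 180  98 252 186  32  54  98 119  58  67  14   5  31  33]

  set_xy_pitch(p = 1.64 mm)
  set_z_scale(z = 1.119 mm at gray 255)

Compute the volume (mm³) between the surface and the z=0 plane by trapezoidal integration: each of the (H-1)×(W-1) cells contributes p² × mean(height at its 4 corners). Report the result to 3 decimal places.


189.455

height_mm = gray/255 × 1.119; cell vol = 1.64² × mean(4 corners)
unit = 1.64² × 1.119 / (4×255) = 0.00295065 mm³ per gray-sum
row 0: Σ corner-gray over 14 cells = 5652  → 16.6771
row 1: Σ corner-gray over 14 cells = 6059  → 17.8780
row 2: Σ corner-gray over 14 cells = 7044  → 20.7844
row 3: Σ corner-gray over 14 cells = 6590  → 19.4448
row 4: Σ corner-gray over 14 cells = 6355  → 18.7514
row 5: Σ corner-gray over 14 cells = 6734  → 19.8697
row 6: Σ corner-gray over 14 cells = 6212  → 18.3294
row 7: Σ corner-gray over 14 cells = 6786  → 20.0231
row 8: Σ corner-gray over 14 cells = 6966  → 20.5542
row 9: Σ corner-gray over 14 cells = 5810  → 17.1433
Σ rows: total corner-gray = 64208  → 189.4553 mm³


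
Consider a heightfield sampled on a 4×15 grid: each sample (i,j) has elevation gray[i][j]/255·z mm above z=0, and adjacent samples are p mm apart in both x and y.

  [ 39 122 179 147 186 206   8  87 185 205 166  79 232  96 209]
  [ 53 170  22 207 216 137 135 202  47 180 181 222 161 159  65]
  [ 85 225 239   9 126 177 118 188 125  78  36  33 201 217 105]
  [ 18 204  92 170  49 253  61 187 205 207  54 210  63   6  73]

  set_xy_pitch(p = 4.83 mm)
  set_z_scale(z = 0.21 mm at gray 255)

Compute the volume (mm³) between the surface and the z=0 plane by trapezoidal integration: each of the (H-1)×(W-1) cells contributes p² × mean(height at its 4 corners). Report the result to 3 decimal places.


112.952

height_mm = gray/255 × 0.21; cell vol = 4.83² × mean(4 corners)
unit = 4.83² × 0.21 / (4×255) = 0.00480301 mm³ per gray-sum
row 0: Σ corner-gray over 14 cells = 8240  → 39.5768
row 1: Σ corner-gray over 14 cells = 7930  → 38.0879
row 2: Σ corner-gray over 14 cells = 7347  → 35.2877
Σ rows: total corner-gray = 23517  → 112.9524 mm³


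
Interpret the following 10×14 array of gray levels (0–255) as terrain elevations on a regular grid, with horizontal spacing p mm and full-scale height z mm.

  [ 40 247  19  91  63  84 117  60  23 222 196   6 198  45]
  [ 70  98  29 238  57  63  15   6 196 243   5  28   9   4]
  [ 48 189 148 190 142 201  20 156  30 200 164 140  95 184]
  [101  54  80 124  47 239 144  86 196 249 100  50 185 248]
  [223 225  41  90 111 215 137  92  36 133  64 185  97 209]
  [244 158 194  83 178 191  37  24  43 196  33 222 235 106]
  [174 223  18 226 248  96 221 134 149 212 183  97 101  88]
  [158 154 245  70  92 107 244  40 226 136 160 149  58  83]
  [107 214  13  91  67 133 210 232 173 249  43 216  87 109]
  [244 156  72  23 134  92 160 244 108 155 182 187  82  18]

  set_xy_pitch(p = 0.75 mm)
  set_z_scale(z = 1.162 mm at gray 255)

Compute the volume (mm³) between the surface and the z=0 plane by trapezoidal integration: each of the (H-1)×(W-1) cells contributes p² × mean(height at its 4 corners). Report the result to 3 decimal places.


height_mm = gray/255 × 1.162; cell vol = 0.75² × mean(4 corners)
unit = 0.75² × 1.162 / (4×255) = 0.000640809 mm³ per gray-sum
row 0: Σ corner-gray over 13 cells = 4785  → 3.0663
row 1: Σ corner-gray over 13 cells = 5630  → 3.6078
row 2: Σ corner-gray over 13 cells = 7039  → 4.5107
row 3: Σ corner-gray over 13 cells = 6741  → 4.3197
row 4: Σ corner-gray over 13 cells = 6822  → 4.3716
row 5: Σ corner-gray over 13 cells = 7616  → 4.8804
row 6: Σ corner-gray over 13 cells = 7681  → 4.9221
row 7: Σ corner-gray over 13 cells = 7275  → 4.6619
row 8: Σ corner-gray over 13 cells = 7124  → 4.5651
Σ rows: total corner-gray = 60713  → 38.9054 mm³

38.905


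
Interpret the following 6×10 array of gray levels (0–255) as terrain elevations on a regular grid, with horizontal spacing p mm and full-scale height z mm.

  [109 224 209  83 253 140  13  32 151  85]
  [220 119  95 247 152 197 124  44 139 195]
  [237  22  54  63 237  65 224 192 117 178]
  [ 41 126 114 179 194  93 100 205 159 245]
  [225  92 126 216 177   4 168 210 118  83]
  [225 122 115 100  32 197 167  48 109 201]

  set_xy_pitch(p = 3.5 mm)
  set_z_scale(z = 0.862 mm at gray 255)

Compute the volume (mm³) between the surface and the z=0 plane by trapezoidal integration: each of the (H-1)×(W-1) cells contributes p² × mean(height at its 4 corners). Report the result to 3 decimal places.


258.252

height_mm = gray/255 × 0.862; cell vol = 3.5² × mean(4 corners)
unit = 3.5² × 0.862 / (4×255) = 0.0103525 mm³ per gray-sum
row 0: Σ corner-gray over 9 cells = 5053  → 52.3109
row 1: Σ corner-gray over 9 cells = 5012  → 51.8865
row 2: Σ corner-gray over 9 cells = 4989  → 51.6484
row 3: Σ corner-gray over 9 cells = 5156  → 53.3772
row 4: Σ corner-gray over 9 cells = 4736  → 49.0292
Σ rows: total corner-gray = 24946  → 258.2522 mm³


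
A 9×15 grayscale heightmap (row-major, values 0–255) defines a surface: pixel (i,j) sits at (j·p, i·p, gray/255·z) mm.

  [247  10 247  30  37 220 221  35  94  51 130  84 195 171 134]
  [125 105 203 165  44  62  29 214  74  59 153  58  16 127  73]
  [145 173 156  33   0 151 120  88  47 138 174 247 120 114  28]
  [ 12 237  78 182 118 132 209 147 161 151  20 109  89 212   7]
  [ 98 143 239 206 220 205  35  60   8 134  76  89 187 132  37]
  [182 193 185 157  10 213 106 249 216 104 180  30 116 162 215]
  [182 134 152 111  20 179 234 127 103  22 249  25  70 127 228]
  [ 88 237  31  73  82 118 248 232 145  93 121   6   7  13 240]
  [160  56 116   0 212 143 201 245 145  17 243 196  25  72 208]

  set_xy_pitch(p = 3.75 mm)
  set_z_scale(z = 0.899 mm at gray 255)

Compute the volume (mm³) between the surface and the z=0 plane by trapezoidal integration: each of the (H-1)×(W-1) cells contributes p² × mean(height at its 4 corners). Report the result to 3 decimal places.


height_mm = gray/255 × 0.899; cell vol = 3.75² × mean(4 corners)
unit = 3.75² × 0.899 / (4×255) = 0.0123943 mm³ per gray-sum
row 0: Σ corner-gray over 14 cells = 6247  → 77.4272
row 1: Σ corner-gray over 14 cells = 6111  → 75.7416
row 2: Σ corner-gray over 14 cells = 7004  → 86.8097
row 3: Σ corner-gray over 14 cells = 7312  → 90.6271
row 4: Σ corner-gray over 14 cells = 7842  → 97.1961
row 5: Σ corner-gray over 14 cells = 7755  → 96.1178
row 6: Σ corner-gray over 14 cells = 6656  → 82.4965
row 7: Σ corner-gray over 14 cells = 6850  → 84.9010
Σ rows: total corner-gray = 55777  → 691.3170 mm³

691.317


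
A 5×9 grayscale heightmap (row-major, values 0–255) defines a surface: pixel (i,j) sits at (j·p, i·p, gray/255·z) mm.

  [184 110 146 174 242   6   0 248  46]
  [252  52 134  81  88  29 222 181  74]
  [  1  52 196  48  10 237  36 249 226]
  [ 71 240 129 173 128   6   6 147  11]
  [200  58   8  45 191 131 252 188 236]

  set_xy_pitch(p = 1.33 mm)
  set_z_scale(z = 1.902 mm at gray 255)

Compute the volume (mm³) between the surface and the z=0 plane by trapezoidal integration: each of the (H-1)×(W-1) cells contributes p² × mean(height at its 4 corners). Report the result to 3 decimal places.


height_mm = gray/255 × 1.902; cell vol = 1.33² × mean(4 corners)
unit = 1.33² × 1.902 / (4×255) = 0.00329848 mm³ per gray-sum
row 0: Σ corner-gray over 8 cells = 3982  → 13.1345
row 1: Σ corner-gray over 8 cells = 3783  → 12.4781
row 2: Σ corner-gray over 8 cells = 3623  → 11.9504
row 3: Σ corner-gray over 8 cells = 3922  → 12.9366
Σ rows: total corner-gray = 15310  → 50.4997 mm³

50.500


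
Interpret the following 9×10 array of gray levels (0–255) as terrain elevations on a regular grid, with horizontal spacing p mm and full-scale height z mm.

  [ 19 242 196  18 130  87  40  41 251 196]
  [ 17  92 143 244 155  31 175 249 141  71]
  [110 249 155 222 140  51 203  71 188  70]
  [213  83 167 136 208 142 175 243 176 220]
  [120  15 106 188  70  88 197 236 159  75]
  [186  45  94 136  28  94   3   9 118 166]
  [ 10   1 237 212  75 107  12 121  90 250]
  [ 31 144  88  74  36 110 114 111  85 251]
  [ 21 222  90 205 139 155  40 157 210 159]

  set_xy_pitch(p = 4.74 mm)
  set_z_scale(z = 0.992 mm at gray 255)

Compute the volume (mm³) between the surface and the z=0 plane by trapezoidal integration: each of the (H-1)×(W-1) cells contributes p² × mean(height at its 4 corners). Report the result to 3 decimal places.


height_mm = gray/255 × 0.992; cell vol = 4.74² × mean(4 corners)
unit = 4.74² × 0.992 / (4×255) = 0.0218508 mm³ per gray-sum
row 0: Σ corner-gray over 9 cells = 4773  → 104.2941
row 1: Σ corner-gray over 9 cells = 5286  → 115.5036
row 2: Σ corner-gray over 9 cells = 5831  → 127.4123
row 3: Σ corner-gray over 9 cells = 5406  → 118.1257
row 4: Σ corner-gray over 9 cells = 3719  → 81.2633
row 5: Σ corner-gray over 9 cells = 3376  → 73.7684
row 6: Σ corner-gray over 9 cells = 3776  → 82.5088
row 7: Σ corner-gray over 9 cells = 4422  → 96.6244
Σ rows: total corner-gray = 36589  → 799.5005 mm³

799.500


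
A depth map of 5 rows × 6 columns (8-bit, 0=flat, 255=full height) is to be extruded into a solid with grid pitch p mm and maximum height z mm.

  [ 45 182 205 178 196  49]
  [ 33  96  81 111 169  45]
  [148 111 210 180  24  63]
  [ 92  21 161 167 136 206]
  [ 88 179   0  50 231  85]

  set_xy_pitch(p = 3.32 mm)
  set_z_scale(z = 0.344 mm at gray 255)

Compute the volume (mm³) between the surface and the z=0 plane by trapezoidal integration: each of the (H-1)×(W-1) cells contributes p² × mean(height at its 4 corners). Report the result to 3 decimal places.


36.248

height_mm = gray/255 × 0.344; cell vol = 3.32² × mean(4 corners)
unit = 3.32² × 0.344 / (4×255) = 0.00371736 mm³ per gray-sum
row 0: Σ corner-gray over 5 cells = 2608  → 9.6949
row 1: Σ corner-gray over 5 cells = 2253  → 8.3752
row 2: Σ corner-gray over 5 cells = 2529  → 9.4012
row 3: Σ corner-gray over 5 cells = 2361  → 8.7767
Σ rows: total corner-gray = 9751  → 36.2480 mm³


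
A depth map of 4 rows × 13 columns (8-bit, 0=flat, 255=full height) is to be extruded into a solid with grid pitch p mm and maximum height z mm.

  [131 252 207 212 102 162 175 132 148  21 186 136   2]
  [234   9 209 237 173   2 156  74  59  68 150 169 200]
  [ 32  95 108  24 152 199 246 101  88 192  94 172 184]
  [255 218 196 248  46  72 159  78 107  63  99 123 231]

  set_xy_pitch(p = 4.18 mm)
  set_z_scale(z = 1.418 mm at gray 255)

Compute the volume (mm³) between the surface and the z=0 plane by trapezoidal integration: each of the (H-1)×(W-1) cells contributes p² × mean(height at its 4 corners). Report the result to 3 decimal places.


height_mm = gray/255 × 1.418; cell vol = 4.18² × mean(4 corners)
unit = 4.18² × 1.418 / (4×255) = 0.0242901 mm³ per gray-sum
row 0: Σ corner-gray over 12 cells = 6645  → 161.4075
row 1: Σ corner-gray over 12 cells = 6204  → 150.6955
row 2: Σ corner-gray over 12 cells = 6462  → 156.9624
Σ rows: total corner-gray = 19311  → 469.0654 mm³

469.065


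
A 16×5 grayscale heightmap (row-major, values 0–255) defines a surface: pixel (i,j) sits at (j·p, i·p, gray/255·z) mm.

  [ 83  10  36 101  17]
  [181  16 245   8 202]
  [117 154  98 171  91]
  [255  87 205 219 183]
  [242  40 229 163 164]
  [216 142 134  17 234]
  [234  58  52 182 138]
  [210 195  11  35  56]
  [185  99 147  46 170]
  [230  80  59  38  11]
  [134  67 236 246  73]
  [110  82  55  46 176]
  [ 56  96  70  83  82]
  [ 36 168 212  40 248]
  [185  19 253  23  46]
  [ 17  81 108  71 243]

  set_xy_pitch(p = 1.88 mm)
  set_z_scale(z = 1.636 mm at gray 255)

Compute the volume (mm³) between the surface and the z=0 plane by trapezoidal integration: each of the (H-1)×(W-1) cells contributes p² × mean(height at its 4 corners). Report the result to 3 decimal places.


159.908

height_mm = gray/255 × 1.636; cell vol = 1.88² × mean(4 corners)
unit = 1.88² × 1.636 / (4×255) = 0.0056689 mm³ per gray-sum
row 0: Σ corner-gray over 4 cells = 1315  → 7.4546
row 1: Σ corner-gray over 4 cells = 1975  → 11.1961
row 2: Σ corner-gray over 4 cells = 2514  → 14.2516
row 3: Σ corner-gray over 4 cells = 2730  → 15.4761
row 4: Σ corner-gray over 4 cells = 2306  → 13.0725
row 5: Σ corner-gray over 4 cells = 1992  → 11.2924
row 6: Σ corner-gray over 4 cells = 1704  → 9.6598
row 7: Σ corner-gray over 4 cells = 1687  → 9.5634
row 8: Σ corner-gray over 4 cells = 1534  → 8.6961
row 9: Σ corner-gray over 4 cells = 1900  → 10.7709
row 10: Σ corner-gray over 4 cells = 1957  → 11.0940
row 11: Σ corner-gray over 4 cells = 1288  → 7.3015
row 12: Σ corner-gray over 4 cells = 1760  → 9.9773
row 13: Σ corner-gray over 4 cells = 1945  → 11.0260
row 14: Σ corner-gray over 4 cells = 1601  → 9.0759
Σ rows: total corner-gray = 28208  → 159.9083 mm³


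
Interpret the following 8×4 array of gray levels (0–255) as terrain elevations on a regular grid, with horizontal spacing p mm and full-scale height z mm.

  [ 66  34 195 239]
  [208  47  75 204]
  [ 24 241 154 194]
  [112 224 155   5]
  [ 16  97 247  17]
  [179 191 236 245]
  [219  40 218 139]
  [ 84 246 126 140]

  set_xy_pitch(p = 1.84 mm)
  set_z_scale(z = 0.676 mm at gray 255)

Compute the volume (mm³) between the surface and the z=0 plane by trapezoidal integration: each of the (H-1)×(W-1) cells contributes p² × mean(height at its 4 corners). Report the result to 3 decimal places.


height_mm = gray/255 × 0.676; cell vol = 1.84² × mean(4 corners)
unit = 1.84² × 0.676 / (4×255) = 0.00224379 mm³ per gray-sum
row 0: Σ corner-gray over 3 cells = 1419  → 3.1839
row 1: Σ corner-gray over 3 cells = 1664  → 3.7337
row 2: Σ corner-gray over 3 cells = 1883  → 4.2251
row 3: Σ corner-gray over 3 cells = 1596  → 3.5811
row 4: Σ corner-gray over 3 cells = 1999  → 4.4853
row 5: Σ corner-gray over 3 cells = 2152  → 4.8286
row 6: Σ corner-gray over 3 cells = 1842  → 4.1331
Σ rows: total corner-gray = 12555  → 28.1708 mm³

28.171


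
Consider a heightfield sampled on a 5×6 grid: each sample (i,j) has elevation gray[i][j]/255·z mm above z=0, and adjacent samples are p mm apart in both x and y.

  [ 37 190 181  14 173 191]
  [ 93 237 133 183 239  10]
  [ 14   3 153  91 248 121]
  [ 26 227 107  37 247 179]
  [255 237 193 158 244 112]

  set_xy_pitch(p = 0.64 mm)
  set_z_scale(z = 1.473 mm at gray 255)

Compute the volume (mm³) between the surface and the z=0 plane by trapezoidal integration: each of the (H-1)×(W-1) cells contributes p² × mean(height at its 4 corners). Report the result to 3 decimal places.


7.028

height_mm = gray/255 × 1.473; cell vol = 0.64² × mean(4 corners)
unit = 0.64² × 1.473 / (4×255) = 0.000591511 mm³ per gray-sum
row 0: Σ corner-gray over 5 cells = 3031  → 1.7929
row 1: Σ corner-gray over 5 cells = 2812  → 1.6633
row 2: Σ corner-gray over 5 cells = 2566  → 1.5178
row 3: Σ corner-gray over 5 cells = 3472  → 2.0537
Σ rows: total corner-gray = 11881  → 7.0277 mm³


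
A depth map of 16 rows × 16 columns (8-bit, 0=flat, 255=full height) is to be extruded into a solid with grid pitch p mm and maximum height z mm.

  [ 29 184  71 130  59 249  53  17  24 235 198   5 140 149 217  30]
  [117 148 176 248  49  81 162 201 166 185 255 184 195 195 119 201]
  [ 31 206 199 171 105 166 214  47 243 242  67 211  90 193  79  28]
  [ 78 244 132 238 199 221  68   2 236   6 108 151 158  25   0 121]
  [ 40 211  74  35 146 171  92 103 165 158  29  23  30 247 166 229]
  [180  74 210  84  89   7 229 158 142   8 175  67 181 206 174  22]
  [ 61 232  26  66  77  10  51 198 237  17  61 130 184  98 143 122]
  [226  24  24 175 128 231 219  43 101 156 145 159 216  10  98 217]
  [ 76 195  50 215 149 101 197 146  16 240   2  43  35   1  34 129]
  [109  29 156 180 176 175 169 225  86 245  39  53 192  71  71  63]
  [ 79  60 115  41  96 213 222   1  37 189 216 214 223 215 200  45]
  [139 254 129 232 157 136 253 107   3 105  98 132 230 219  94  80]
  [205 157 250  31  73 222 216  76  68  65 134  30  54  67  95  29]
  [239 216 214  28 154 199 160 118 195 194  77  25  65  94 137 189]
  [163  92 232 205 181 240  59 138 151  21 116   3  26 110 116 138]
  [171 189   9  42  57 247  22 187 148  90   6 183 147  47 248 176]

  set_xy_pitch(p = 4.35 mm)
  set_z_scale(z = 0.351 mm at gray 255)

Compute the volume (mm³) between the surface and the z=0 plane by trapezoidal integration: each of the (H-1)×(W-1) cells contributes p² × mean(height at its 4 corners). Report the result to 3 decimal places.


height_mm = gray/255 × 0.351; cell vol = 4.35² × mean(4 corners)
unit = 4.35² × 0.351 / (4×255) = 0.00651157 mm³ per gray-sum
row 0: Σ corner-gray over 15 cells = 8567  → 55.7846
row 1: Σ corner-gray over 15 cells = 9571  → 62.3222
row 2: Σ corner-gray over 15 cells = 8300  → 54.0460
row 3: Σ corner-gray over 15 cells = 7344  → 47.8209
row 4: Σ corner-gray over 15 cells = 7379  → 48.0488
row 5: Σ corner-gray over 15 cells = 7053  → 45.9261
row 6: Σ corner-gray over 15 cells = 7144  → 46.5186
row 7: Σ corner-gray over 15 cells = 6954  → 45.2814
row 8: Σ corner-gray over 15 cells = 6959  → 45.3140
row 9: Σ corner-gray over 15 cells = 8114  → 52.8348
row 10: Σ corner-gray over 15 cells = 8725  → 56.8134
row 11: Σ corner-gray over 15 cells = 7827  → 50.9660
row 12: Σ corner-gray over 15 cells = 7490  → 48.7716
row 13: Σ corner-gray over 15 cells = 7861  → 51.1874
row 14: Σ corner-gray over 15 cells = 7272  → 47.3521
Σ rows: total corner-gray = 116560  → 758.9882 mm³

758.988


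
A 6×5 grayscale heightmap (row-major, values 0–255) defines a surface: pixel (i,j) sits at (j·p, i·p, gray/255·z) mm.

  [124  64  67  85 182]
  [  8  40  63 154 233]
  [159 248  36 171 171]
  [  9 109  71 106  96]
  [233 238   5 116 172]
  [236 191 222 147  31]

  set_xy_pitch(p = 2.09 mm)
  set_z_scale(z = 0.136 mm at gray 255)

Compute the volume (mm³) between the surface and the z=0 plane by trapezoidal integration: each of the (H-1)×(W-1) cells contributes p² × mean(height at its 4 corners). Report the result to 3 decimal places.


height_mm = gray/255 × 0.136; cell vol = 2.09² × mean(4 corners)
unit = 2.09² × 0.136 / (4×255) = 0.000582413 mm³ per gray-sum
row 0: Σ corner-gray over 4 cells = 1493  → 0.8695
row 1: Σ corner-gray over 4 cells = 1995  → 1.1619
row 2: Σ corner-gray over 4 cells = 1917  → 1.1165
row 3: Σ corner-gray over 4 cells = 1800  → 1.0483
row 4: Σ corner-gray over 4 cells = 2510  → 1.4619
Σ rows: total corner-gray = 9715  → 5.6581 mm³

5.658


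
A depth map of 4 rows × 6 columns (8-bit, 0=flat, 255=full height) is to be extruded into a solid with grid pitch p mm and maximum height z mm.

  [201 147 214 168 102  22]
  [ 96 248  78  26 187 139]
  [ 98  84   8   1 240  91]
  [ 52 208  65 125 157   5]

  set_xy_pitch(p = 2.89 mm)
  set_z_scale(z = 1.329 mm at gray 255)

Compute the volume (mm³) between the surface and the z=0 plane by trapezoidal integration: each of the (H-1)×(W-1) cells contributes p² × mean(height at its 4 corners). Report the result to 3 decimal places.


76.045

height_mm = gray/255 × 1.329; cell vol = 2.89² × mean(4 corners)
unit = 2.89² × 1.329 / (4×255) = 0.0108823 mm³ per gray-sum
row 0: Σ corner-gray over 5 cells = 2798  → 30.4487
row 1: Σ corner-gray over 5 cells = 2168  → 23.5928
row 2: Σ corner-gray over 5 cells = 2022  → 22.0040
Σ rows: total corner-gray = 6988  → 76.0455 mm³


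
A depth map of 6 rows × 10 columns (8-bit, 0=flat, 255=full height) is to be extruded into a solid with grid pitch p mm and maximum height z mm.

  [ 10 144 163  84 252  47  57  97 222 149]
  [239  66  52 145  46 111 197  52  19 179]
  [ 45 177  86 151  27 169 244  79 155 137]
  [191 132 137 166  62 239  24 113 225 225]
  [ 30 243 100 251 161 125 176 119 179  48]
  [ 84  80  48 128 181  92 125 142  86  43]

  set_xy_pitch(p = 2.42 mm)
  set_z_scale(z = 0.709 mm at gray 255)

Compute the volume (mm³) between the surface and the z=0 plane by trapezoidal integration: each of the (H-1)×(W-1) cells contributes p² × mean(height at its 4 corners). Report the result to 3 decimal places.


height_mm = gray/255 × 0.709; cell vol = 2.42² × mean(4 corners)
unit = 2.42² × 0.709 / (4×255) = 0.00407077 mm³ per gray-sum
row 0: Σ corner-gray over 9 cells = 4085  → 16.6291
row 1: Σ corner-gray over 9 cells = 4152  → 16.9018
row 2: Σ corner-gray over 9 cells = 4970  → 20.2317
row 3: Σ corner-gray over 9 cells = 5398  → 21.9740
row 4: Σ corner-gray over 9 cells = 4677  → 19.0390
Σ rows: total corner-gray = 23282  → 94.7757 mm³

94.776


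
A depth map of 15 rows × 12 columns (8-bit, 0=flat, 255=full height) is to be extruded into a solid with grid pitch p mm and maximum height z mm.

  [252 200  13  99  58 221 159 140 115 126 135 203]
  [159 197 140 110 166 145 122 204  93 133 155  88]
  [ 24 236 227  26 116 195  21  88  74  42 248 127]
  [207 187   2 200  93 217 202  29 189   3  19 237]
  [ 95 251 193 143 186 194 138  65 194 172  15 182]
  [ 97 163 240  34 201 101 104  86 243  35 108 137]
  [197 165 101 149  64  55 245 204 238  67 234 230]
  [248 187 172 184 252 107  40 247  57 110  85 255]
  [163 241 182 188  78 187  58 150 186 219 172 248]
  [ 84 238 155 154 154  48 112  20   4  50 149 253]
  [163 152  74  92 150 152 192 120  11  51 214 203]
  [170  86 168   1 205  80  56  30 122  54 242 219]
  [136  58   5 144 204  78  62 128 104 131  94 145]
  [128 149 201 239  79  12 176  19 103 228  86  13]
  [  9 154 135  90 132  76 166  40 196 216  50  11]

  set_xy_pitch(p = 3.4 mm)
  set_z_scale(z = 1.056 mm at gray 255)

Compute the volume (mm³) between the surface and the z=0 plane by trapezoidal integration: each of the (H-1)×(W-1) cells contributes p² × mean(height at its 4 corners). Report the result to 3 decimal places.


980.814

height_mm = gray/255 × 1.056; cell vol = 3.4² × mean(4 corners)
unit = 3.4² × 1.056 / (4×255) = 0.011968 mm³ per gray-sum
row 0: Σ corner-gray over 11 cells = 6164  → 73.7708
row 1: Σ corner-gray over 11 cells = 5874  → 70.3000
row 2: Σ corner-gray over 11 cells = 5423  → 64.9025
row 3: Σ corner-gray over 11 cells = 6105  → 73.0646
row 4: Σ corner-gray over 11 cells = 6243  → 74.7162
row 5: Σ corner-gray over 11 cells = 6335  → 75.8173
row 6: Σ corner-gray over 11 cells = 6856  → 82.0526
row 7: Σ corner-gray over 11 cells = 7118  → 85.1882
row 8: Σ corner-gray over 11 cells = 6238  → 74.6564
row 9: Σ corner-gray over 11 cells = 5287  → 63.2748
row 10: Σ corner-gray over 11 cells = 5259  → 62.9397
row 11: Σ corner-gray over 11 cells = 4774  → 57.1352
row 12: Σ corner-gray over 11 cells = 5022  → 60.1033
row 13: Σ corner-gray over 11 cells = 5255  → 62.8918
Σ rows: total corner-gray = 81953  → 980.8135 mm³


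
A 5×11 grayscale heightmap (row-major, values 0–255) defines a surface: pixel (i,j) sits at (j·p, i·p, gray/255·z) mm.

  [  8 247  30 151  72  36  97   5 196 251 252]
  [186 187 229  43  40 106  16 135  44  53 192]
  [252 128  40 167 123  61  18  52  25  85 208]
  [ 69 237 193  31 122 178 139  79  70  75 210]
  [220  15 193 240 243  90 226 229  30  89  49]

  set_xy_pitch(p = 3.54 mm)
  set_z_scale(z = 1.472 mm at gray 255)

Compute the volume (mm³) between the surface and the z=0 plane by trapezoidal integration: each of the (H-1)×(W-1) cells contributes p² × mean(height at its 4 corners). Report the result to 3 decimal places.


height_mm = gray/255 × 1.472; cell vol = 3.54² × mean(4 corners)
unit = 3.54² × 1.472 / (4×255) = 0.0180848 mm³ per gray-sum
row 0: Σ corner-gray over 10 cells = 4514  → 81.6349
row 1: Σ corner-gray over 10 cells = 3942  → 71.2904
row 2: Σ corner-gray over 10 cells = 4385  → 79.3019
row 3: Σ corner-gray over 10 cells = 5506  → 99.5750
Σ rows: total corner-gray = 18347  → 331.8022 mm³

331.802


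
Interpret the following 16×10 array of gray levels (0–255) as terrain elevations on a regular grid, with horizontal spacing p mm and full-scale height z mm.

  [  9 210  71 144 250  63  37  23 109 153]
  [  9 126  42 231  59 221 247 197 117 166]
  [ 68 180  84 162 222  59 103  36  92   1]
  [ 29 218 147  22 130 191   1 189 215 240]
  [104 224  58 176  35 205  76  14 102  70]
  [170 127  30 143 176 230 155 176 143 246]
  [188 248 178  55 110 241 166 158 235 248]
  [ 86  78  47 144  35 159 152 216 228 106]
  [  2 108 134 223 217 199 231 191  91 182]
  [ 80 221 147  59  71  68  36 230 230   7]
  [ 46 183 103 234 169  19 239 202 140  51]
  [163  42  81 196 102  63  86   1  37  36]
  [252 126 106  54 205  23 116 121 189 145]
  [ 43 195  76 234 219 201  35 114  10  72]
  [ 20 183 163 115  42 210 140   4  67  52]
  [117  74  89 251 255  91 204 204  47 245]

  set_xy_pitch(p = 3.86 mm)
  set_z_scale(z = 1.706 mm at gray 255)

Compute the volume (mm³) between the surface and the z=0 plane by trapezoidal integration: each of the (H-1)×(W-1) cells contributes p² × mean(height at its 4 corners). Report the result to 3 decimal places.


height_mm = gray/255 × 1.706; cell vol = 3.86² × mean(4 corners)
unit = 3.86² × 1.706 / (4×255) = 0.0249203 mm³ per gray-sum
row 0: Σ corner-gray over 9 cells = 4631  → 115.4060
row 1: Σ corner-gray over 9 cells = 4600  → 114.6334
row 2: Σ corner-gray over 9 cells = 4440  → 110.6462
row 3: Σ corner-gray over 9 cells = 4449  → 110.8705
row 4: Σ corner-gray over 9 cells = 4730  → 117.8731
row 5: Σ corner-gray over 9 cells = 5994  → 149.3723
row 6: Σ corner-gray over 9 cells = 5528  → 137.7595
row 7: Σ corner-gray over 9 cells = 5282  → 131.6291
row 8: Σ corner-gray over 9 cells = 5183  → 129.1620
row 9: Σ corner-gray over 9 cells = 4886  → 121.7606
row 10: Σ corner-gray over 9 cells = 4090  → 101.9241
row 11: Σ corner-gray over 9 cells = 3692  → 92.0058
row 12: Σ corner-gray over 9 cells = 4560  → 113.6366
row 13: Σ corner-gray over 9 cells = 4203  → 104.7401
row 14: Σ corner-gray over 9 cells = 4712  → 117.4245
Σ rows: total corner-gray = 70980  → 1768.8437 mm³

1768.844


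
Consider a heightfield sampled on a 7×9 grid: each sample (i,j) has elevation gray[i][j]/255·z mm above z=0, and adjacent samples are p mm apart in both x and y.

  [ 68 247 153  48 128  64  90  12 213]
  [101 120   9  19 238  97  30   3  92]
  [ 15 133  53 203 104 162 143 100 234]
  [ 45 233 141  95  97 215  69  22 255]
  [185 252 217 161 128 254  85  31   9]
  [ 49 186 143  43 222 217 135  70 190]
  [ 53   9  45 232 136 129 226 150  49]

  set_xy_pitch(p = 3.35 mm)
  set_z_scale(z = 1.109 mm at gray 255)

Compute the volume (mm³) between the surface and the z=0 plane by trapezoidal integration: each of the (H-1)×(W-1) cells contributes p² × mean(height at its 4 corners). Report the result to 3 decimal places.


290.291

height_mm = gray/255 × 1.109; cell vol = 3.35² × mean(4 corners)
unit = 3.35² × 1.109 / (4×255) = 0.0122017 mm³ per gray-sum
row 0: Σ corner-gray over 8 cells = 2990  → 36.4831
row 1: Σ corner-gray over 8 cells = 3270  → 39.8996
row 2: Σ corner-gray over 8 cells = 4089  → 49.8928
row 3: Σ corner-gray over 8 cells = 4494  → 54.8345
row 4: Σ corner-gray over 8 cells = 4721  → 57.6043
row 5: Σ corner-gray over 8 cells = 4227  → 51.5767
Σ rows: total corner-gray = 23791  → 290.2911 mm³


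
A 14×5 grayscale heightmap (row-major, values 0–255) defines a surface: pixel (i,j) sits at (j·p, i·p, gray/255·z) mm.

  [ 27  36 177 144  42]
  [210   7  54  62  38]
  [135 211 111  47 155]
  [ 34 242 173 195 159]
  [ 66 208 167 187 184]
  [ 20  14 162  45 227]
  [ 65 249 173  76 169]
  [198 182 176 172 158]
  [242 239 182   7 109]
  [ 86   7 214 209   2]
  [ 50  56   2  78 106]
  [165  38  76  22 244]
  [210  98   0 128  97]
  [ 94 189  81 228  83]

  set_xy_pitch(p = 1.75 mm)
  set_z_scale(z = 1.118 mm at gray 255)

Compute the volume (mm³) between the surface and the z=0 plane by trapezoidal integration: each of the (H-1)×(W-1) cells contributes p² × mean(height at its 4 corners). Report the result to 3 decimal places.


84.892

height_mm = gray/255 × 1.118; cell vol = 1.75² × mean(4 corners)
unit = 1.75² × 1.118 / (4×255) = 0.00335674 mm³ per gray-sum
row 0: Σ corner-gray over 4 cells = 1277  → 4.2866
row 1: Σ corner-gray over 4 cells = 1522  → 5.1090
row 2: Σ corner-gray over 4 cells = 2441  → 8.1938
row 3: Σ corner-gray over 4 cells = 2787  → 9.3552
row 4: Σ corner-gray over 4 cells = 2063  → 6.9250
row 5: Σ corner-gray over 4 cells = 1919  → 6.4416
row 6: Σ corner-gray over 4 cells = 2646  → 8.8819
row 7: Σ corner-gray over 4 cells = 2623  → 8.8047
row 8: Σ corner-gray over 4 cells = 2155  → 7.2338
row 9: Σ corner-gray over 4 cells = 1376  → 4.6189
row 10: Σ corner-gray over 4 cells = 1109  → 3.7226
row 11: Σ corner-gray over 4 cells = 1440  → 4.8337
row 12: Σ corner-gray over 4 cells = 1932  → 6.4852
Σ rows: total corner-gray = 25290  → 84.8920 mm³


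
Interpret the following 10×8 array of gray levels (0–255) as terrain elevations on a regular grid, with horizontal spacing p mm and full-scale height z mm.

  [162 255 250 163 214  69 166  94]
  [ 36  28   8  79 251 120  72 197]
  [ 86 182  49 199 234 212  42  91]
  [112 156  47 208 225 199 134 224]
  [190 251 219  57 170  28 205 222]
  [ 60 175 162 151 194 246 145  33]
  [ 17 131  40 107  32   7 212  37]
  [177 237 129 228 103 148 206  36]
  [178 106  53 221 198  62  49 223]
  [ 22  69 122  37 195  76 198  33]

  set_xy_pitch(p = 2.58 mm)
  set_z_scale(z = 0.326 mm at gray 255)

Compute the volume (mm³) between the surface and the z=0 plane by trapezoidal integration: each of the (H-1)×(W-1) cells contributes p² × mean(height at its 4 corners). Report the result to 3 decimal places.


73.705

height_mm = gray/255 × 0.326; cell vol = 2.58² × mean(4 corners)
unit = 2.58² × 0.326 / (4×255) = 0.00212744 mm³ per gray-sum
row 0: Σ corner-gray over 7 cells = 3839  → 8.1672
row 1: Σ corner-gray over 7 cells = 3362  → 7.1524
row 2: Σ corner-gray over 7 cells = 4287  → 9.1203
row 3: Σ corner-gray over 7 cells = 4546  → 9.6713
row 4: Σ corner-gray over 7 cells = 4511  → 9.5969
row 5: Σ corner-gray over 7 cells = 3351  → 7.1290
row 6: Σ corner-gray over 7 cells = 3427  → 7.2907
row 7: Σ corner-gray over 7 cells = 4094  → 8.7097
row 8: Σ corner-gray over 7 cells = 3228  → 6.8674
Σ rows: total corner-gray = 34645  → 73.7051 mm³


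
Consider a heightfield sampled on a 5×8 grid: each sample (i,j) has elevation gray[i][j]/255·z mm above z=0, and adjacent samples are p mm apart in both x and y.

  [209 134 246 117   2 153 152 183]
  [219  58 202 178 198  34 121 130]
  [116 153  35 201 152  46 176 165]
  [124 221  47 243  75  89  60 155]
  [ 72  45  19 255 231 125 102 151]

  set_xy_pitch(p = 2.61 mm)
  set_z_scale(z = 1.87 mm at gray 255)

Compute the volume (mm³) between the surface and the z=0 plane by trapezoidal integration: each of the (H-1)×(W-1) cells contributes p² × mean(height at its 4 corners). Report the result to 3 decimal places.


184.223

height_mm = gray/255 × 1.87; cell vol = 2.61² × mean(4 corners)
unit = 2.61² × 1.87 / (4×255) = 0.0124888 mm³ per gray-sum
row 0: Σ corner-gray over 7 cells = 3931  → 49.0937
row 1: Σ corner-gray over 7 cells = 3738  → 46.6833
row 2: Σ corner-gray over 7 cells = 3556  → 44.4104
row 3: Σ corner-gray over 7 cells = 3526  → 44.0357
Σ rows: total corner-gray = 14751  → 184.2230 mm³


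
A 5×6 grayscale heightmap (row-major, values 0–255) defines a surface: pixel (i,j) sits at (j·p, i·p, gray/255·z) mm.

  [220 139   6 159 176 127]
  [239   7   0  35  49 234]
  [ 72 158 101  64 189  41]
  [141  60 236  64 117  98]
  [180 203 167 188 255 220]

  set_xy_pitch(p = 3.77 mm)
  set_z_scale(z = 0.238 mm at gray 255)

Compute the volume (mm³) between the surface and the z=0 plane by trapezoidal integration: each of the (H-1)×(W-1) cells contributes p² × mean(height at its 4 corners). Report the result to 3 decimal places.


30.852

height_mm = gray/255 × 0.238; cell vol = 3.77² × mean(4 corners)
unit = 3.77² × 0.238 / (4×255) = 0.00331634 mm³ per gray-sum
row 0: Σ corner-gray over 5 cells = 1962  → 6.5067
row 1: Σ corner-gray over 5 cells = 1792  → 5.9429
row 2: Σ corner-gray over 5 cells = 2330  → 7.7271
row 3: Σ corner-gray over 5 cells = 3219  → 10.6753
Σ rows: total corner-gray = 9303  → 30.8519 mm³


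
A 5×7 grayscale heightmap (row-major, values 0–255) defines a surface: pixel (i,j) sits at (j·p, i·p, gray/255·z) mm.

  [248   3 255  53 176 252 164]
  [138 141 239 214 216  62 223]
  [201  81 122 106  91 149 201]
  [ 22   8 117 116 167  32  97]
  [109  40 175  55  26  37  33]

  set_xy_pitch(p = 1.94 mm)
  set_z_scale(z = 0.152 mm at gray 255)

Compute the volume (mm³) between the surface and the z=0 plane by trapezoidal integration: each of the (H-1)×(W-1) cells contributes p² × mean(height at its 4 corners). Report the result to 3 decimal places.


6.677

height_mm = gray/255 × 0.152; cell vol = 1.94² × mean(4 corners)
unit = 1.94² × 0.152 / (4×255) = 0.00056085 mm³ per gray-sum
row 0: Σ corner-gray over 6 cells = 3995  → 2.2406
row 1: Σ corner-gray over 6 cells = 3605  → 2.0219
row 2: Σ corner-gray over 6 cells = 2499  → 1.4016
row 3: Σ corner-gray over 6 cells = 1807  → 1.0135
Σ rows: total corner-gray = 11906  → 6.6775 mm³


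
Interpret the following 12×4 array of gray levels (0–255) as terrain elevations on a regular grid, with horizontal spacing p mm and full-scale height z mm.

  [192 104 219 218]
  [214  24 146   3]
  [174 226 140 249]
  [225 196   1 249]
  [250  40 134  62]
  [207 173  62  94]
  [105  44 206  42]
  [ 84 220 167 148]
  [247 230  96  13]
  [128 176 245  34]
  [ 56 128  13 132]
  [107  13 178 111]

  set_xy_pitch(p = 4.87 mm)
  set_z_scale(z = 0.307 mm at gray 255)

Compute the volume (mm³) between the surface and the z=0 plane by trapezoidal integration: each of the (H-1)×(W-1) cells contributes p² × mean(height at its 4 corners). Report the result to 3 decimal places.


height_mm = gray/255 × 0.307; cell vol = 4.87² × mean(4 corners)
unit = 4.87² × 0.307 / (4×255) = 0.00713832 mm³ per gray-sum
row 0: Σ corner-gray over 3 cells = 1613  → 11.5141
row 1: Σ corner-gray over 3 cells = 1712  → 12.2208
row 2: Σ corner-gray over 3 cells = 2023  → 14.4408
row 3: Σ corner-gray over 3 cells = 1528  → 10.9074
row 4: Σ corner-gray over 3 cells = 1431  → 10.2149
row 5: Σ corner-gray over 3 cells = 1418  → 10.1221
row 6: Σ corner-gray over 3 cells = 1653  → 11.7996
row 7: Σ corner-gray over 3 cells = 1918  → 13.6913
row 8: Σ corner-gray over 3 cells = 1916  → 13.6770
row 9: Σ corner-gray over 3 cells = 1474  → 10.5219
row 10: Σ corner-gray over 3 cells = 1070  → 7.6380
Σ rows: total corner-gray = 17756  → 126.7480 mm³

126.748


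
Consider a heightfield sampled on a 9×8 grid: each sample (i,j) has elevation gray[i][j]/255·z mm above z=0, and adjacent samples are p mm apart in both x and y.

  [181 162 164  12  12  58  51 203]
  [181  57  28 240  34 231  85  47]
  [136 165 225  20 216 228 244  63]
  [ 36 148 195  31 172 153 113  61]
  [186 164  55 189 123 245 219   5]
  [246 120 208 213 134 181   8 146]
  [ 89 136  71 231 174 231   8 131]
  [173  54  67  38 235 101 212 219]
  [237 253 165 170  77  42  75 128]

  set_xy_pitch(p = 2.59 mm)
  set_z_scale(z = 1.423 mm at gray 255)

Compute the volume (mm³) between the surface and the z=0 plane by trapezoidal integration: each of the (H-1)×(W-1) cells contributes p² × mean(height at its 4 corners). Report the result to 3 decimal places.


287.089

height_mm = gray/255 × 1.423; cell vol = 2.59² × mean(4 corners)
unit = 2.59² × 1.423 / (4×255) = 0.00935846 mm³ per gray-sum
row 0: Σ corner-gray over 7 cells = 2880  → 26.9524
row 1: Σ corner-gray over 7 cells = 3973  → 37.1812
row 2: Σ corner-gray over 7 cells = 4116  → 38.5194
row 3: Σ corner-gray over 7 cells = 3902  → 36.5167
row 4: Σ corner-gray over 7 cells = 4301  → 40.2507
row 5: Σ corner-gray over 7 cells = 4042  → 37.8269
row 6: Σ corner-gray over 7 cells = 3728  → 34.8883
row 7: Σ corner-gray over 7 cells = 3735  → 34.9538
Σ rows: total corner-gray = 30677  → 287.0894 mm³


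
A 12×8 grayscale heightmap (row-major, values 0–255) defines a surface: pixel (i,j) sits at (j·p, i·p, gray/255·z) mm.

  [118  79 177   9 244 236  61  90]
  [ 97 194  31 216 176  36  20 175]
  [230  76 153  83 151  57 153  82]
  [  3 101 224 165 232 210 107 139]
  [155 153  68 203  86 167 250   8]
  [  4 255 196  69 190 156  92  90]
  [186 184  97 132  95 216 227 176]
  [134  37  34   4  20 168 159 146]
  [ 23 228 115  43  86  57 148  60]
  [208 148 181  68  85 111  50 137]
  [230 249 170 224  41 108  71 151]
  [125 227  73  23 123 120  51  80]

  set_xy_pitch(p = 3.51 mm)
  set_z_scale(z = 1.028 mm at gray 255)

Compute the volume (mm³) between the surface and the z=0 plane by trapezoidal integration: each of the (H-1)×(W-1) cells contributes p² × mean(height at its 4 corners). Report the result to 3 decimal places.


489.604

height_mm = gray/255 × 1.028; cell vol = 3.51² × mean(4 corners)
unit = 3.51² × 1.028 / (4×255) = 0.0124167 mm³ per gray-sum
row 0: Σ corner-gray over 7 cells = 3438  → 42.6887
row 1: Σ corner-gray over 7 cells = 3276  → 40.6772
row 2: Σ corner-gray over 7 cells = 3878  → 48.1521
row 3: Σ corner-gray over 7 cells = 4237  → 52.6097
row 4: Σ corner-gray over 7 cells = 4027  → 50.0022
row 5: Σ corner-gray over 7 cells = 4274  → 53.0691
row 6: Σ corner-gray over 7 cells = 3388  → 42.0679
row 7: Σ corner-gray over 7 cells = 2561  → 31.7992
row 8: Σ corner-gray over 7 cells = 3068  → 38.0945
row 9: Σ corner-gray over 7 cells = 3738  → 46.4137
row 10: Σ corner-gray over 7 cells = 3546  → 44.0297
Σ rows: total corner-gray = 39431  → 489.6040 mm³


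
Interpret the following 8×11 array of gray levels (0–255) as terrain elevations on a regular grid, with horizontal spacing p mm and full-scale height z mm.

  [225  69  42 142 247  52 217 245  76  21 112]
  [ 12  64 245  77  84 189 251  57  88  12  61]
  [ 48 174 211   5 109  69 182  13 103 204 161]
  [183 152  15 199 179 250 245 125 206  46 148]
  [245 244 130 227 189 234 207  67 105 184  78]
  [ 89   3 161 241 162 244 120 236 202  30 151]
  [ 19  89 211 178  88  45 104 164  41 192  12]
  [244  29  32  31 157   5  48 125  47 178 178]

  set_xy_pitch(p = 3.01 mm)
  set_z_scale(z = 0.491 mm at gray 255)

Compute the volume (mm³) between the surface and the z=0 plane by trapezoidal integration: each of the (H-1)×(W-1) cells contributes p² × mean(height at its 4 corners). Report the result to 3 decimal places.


height_mm = gray/255 × 0.491; cell vol = 3.01² × mean(4 corners)
unit = 3.01² × 0.491 / (4×255) = 0.00436128 mm³ per gray-sum
row 0: Σ corner-gray over 10 cells = 4766  → 20.7859
row 1: Σ corner-gray over 10 cells = 4556  → 19.8700
row 2: Σ corner-gray over 10 cells = 5514  → 24.0481
row 3: Σ corner-gray over 10 cells = 6662  → 29.0549
row 4: Σ corner-gray over 10 cells = 6535  → 28.5010
row 5: Σ corner-gray over 10 cells = 5293  → 23.0843
row 6: Σ corner-gray over 10 cells = 3981  → 17.3623
Σ rows: total corner-gray = 37307  → 162.7064 mm³

162.706
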